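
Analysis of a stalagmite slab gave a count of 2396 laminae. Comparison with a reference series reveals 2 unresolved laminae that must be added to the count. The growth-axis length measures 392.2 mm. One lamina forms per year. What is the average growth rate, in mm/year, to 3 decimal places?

0.164 mm/year

True lamina count = 2396 + 2 = 2398.
Mean rate = 392.2 mm / 2398 years ≈ 0.164 mm/year.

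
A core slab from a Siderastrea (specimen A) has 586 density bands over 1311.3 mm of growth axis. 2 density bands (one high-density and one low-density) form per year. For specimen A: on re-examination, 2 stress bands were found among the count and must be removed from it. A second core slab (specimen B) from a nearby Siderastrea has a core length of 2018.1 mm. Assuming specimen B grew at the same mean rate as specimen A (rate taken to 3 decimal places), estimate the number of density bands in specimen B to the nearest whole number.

Specimen A: adjusted count: 586 − 2 = 584 density bands.
Specimen A: dividing by 2 density bands per year: 584 / 2 = 292 years.
A: Mean rate = 1311.3 mm / 292 years ≈ 4.491 mm/year.
For B, 2018.1 / 4.491 = 449.37 years; at 2 density bands per year that is 449.37 × 2 ≈ 899 density bands.

899 density bands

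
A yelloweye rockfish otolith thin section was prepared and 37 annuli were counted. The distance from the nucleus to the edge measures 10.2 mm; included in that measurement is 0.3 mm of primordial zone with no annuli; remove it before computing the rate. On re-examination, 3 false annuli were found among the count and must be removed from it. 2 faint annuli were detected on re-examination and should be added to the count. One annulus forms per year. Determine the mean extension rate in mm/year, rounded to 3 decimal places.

0.275 mm/year

After corrections the count is 37 − 3 + 2 = 36 annuli.
Removing the 0.3 mm offcut leaves 10.2 − 0.3 = 9.9 mm.
9.9 mm over 36 years gives 9.9 / 36 ≈ 0.275 mm/year.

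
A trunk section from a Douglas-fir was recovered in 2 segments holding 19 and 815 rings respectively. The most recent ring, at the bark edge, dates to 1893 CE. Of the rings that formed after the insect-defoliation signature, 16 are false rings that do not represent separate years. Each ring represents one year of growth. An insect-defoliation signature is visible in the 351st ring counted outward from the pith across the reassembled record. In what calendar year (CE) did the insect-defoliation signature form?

Total rings = 19 + 815 = 834.
Between ring 351 and the bark edge there are 834 − 351 = 483 rings.
483 − 16 false = 467 true rings after the insect-defoliation signature.
The ring at the bark edge is 1893 CE, so the insect-defoliation signature dates to 1893 − 467 = 1426 CE.

1426 CE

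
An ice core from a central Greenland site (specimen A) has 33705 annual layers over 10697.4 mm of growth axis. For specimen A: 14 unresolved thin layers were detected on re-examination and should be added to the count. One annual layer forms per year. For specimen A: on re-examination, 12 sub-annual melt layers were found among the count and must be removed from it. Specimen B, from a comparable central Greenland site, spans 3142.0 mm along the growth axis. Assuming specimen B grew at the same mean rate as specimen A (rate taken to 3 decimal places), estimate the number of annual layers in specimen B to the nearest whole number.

9912 annual layers

Specimen A: true annual layer count = 33705 − 12 + 14 = 33707.
A: 10697.4 mm over 33707 years gives 10697.4 / 33707 ≈ 0.317 mm/year.
Specimen B: 3142.0 mm / 0.317 mm per year = 9911.67 years ≈ 9912 annual layers.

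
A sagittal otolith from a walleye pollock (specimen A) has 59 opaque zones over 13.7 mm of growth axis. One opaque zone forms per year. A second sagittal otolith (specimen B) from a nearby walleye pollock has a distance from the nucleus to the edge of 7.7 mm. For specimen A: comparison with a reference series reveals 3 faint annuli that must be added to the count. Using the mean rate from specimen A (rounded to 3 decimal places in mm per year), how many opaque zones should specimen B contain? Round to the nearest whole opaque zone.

35 opaque zones

Specimen A: true opaque zone count = 59 + 3 = 62.
A: 13.7 mm over 62 years gives 13.7 / 62 ≈ 0.221 mm/yr.
B spans 7.7 / 0.221 = 34.84 years ≈ 35 opaque zones.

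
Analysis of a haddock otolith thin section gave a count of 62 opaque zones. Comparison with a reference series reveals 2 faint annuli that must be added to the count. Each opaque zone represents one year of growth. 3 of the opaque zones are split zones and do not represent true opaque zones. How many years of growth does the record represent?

Correcting the raw count gives 62 − 3 + 2 = 61 true opaque zones.
With a one-to-one opaque zone periodicity this is 61 years.

61 yr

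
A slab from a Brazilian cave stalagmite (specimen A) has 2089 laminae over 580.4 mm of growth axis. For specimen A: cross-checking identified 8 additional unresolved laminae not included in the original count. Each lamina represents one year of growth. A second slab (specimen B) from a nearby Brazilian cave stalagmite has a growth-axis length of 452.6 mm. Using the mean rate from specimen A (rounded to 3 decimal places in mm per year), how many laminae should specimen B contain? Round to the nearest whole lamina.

Specimen A: true lamina count = 2089 + 8 = 2097.
A: Mean rate = 580.4 mm / 2097 years ≈ 0.277 mm per year.
B spans 452.6 / 0.277 = 1633.94 years ≈ 1634 laminae.

1634 laminae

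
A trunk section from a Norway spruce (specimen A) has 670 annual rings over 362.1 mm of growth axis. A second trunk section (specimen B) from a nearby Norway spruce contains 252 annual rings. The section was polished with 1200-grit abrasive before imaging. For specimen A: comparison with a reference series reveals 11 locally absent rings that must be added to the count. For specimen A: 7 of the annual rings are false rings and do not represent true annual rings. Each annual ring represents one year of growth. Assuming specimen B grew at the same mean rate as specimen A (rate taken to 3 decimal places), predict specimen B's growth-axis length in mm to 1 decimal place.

Specimen A: correcting the raw count gives 670 − 7 + 11 = 674 true annual rings.
A: Extension rate ≈ 362.1 / 674 = 0.537 mm per year.
Length of B = 0.537 × 252 = 135.3 mm.

135.3 mm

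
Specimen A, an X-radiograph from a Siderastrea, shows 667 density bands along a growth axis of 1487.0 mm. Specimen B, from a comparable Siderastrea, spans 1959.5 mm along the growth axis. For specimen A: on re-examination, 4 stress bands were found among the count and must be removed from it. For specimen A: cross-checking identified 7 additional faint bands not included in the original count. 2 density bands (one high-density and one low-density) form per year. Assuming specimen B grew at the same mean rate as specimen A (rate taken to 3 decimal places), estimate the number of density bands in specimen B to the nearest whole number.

Specimen A: correcting the raw count gives 667 − 4 + 7 = 670 true density bands.
Specimen A: with 2 density bands per year, 670 / 2 = 335 years.
A: 1487.0 mm over 335 years gives 1487.0 / 335 ≈ 4.439 mm/yr.
B spans 1959.5 / 4.439 = 441.43 years; at 2 density bands per year that is 441.43 × 2 ≈ 883 density bands.

883 density bands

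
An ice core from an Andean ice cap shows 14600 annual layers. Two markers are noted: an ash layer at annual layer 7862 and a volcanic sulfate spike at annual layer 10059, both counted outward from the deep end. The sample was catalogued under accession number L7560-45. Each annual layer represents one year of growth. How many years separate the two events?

The two markers are separated by 10059 − 7862 = 2197 annual layers.
That is 2197 years at one annual layer per year.

2197 years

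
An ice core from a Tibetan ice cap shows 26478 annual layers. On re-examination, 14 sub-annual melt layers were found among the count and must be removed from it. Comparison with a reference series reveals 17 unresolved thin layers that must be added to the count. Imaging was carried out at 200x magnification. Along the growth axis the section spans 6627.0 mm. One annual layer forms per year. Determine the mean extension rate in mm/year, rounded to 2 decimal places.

After corrections the count is 26478 − 14 + 17 = 26481 annual layers.
Extension rate ≈ 6627.0 / 26481 = 0.25 mm/year.

0.25 mm/year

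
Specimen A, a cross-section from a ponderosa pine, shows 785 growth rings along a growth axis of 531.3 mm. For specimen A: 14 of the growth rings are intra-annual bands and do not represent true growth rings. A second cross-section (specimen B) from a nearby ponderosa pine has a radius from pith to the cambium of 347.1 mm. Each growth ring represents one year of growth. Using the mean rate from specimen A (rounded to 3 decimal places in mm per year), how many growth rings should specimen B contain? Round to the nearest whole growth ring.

504 growth rings

Specimen A: correcting the raw count gives 785 − 14 = 771 true growth rings.
A: 531.3 mm over 771 years gives 531.3 / 771 ≈ 0.689 mm/year.
B spans 347.1 / 0.689 = 503.77 years ≈ 504 growth rings.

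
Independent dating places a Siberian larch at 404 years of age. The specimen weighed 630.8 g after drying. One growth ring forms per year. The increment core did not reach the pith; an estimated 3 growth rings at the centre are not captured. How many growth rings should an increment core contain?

401 growth rings

At one growth ring per year, 404 years correspond to 404 growth rings.
404 − 3 missed = 401 growth rings expected in the prepared section.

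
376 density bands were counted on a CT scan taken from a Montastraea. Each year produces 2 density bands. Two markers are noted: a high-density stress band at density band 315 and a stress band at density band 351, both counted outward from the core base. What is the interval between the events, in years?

Separation: 351 − 315 = 36 density bands.
With 2 density bands per year, 36 / 2 = 18 years.

18 years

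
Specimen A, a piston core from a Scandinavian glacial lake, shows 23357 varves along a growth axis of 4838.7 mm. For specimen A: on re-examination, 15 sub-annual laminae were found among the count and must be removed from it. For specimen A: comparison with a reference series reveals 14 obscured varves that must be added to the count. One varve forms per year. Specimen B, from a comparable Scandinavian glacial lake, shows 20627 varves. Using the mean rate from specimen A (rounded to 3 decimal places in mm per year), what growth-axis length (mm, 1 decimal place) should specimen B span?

Specimen A: true varve count = 23357 − 15 + 14 = 23356.
A: Extension rate ≈ 4838.7 / 23356 = 0.207 mm/yr.
For B, 0.207 mm/year × 20627 years = 4269.8 mm.

4269.8 mm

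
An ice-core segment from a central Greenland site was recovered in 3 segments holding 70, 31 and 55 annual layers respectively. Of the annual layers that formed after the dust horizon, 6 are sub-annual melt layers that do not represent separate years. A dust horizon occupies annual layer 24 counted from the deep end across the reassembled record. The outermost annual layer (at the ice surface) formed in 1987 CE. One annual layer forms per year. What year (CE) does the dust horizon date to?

Total annual layers = 70 + 31 + 55 = 156.
The dust horizon sits at annual layer 24 from the deep end, so 156 − 24 = 132 annual layers formed after it.
Excluding 6 false annual layers: 132 − 6 = 126.
1987 − 126 = 1861 CE.

1861 CE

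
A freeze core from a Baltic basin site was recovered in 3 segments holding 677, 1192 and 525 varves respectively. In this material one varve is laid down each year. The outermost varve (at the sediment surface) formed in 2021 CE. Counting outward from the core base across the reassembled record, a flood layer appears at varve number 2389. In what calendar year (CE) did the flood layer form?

Total varves = 677 + 1192 + 525 = 2394.
2394 − 2389 = 5 varves lie beyond the flood layer toward the sediment surface.
The varve at the sediment surface is 2021 CE, so the flood layer dates to 2021 − 5 = 2016 CE.

2016 CE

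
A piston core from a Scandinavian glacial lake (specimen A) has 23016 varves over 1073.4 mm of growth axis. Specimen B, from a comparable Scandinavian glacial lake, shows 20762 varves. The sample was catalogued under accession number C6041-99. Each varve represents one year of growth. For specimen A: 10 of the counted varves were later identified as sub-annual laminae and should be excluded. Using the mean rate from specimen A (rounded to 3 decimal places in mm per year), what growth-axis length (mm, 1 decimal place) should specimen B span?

975.8 mm

Specimen A: after corrections the count is 23016 − 10 = 23006 varves.
A: 1073.4 mm over 23006 years gives 1073.4 / 23006 ≈ 0.047 mm/year.
B's length ≈ 0.047 × 20762 = 975.8 mm.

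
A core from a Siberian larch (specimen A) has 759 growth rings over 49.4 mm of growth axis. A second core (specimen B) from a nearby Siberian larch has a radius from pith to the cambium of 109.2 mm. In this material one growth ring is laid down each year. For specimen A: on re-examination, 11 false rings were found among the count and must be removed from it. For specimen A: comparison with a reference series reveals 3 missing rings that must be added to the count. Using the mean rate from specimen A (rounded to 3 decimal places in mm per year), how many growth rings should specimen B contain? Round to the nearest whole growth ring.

Specimen A: after corrections the count is 759 − 11 + 3 = 751 growth rings.
A: 49.4 mm over 751 years gives 49.4 / 751 ≈ 0.066 mm per year.
Specimen B: 109.2 mm / 0.066 mm per year = 1654.55 years ≈ 1655 growth rings.

1655 growth rings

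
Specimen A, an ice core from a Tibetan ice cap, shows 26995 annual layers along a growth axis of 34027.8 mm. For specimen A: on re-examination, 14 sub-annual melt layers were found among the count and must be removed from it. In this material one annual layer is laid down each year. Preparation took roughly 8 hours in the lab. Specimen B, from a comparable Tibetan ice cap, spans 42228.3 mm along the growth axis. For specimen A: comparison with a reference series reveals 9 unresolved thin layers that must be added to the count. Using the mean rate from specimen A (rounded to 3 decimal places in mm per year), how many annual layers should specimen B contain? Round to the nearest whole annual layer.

Specimen A: adjusted count: 26995 − 14 + 9 = 26990 annual layers.
A: 34027.8 mm over 26990 years gives 34027.8 / 26990 ≈ 1.261 mm/year.
B spans 42228.3 / 1.261 = 33487.95 years ≈ 33488 annual layers.

33488 annual layers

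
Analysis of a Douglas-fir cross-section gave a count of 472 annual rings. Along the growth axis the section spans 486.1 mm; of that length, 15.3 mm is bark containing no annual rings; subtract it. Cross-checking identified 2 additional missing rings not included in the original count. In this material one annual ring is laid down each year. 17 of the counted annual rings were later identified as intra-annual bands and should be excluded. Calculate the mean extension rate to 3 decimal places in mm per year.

1.030 mm per year

After corrections the count is 472 − 17 + 2 = 457 annual rings.
Net length = 486.1 − 15.3 = 470.8 mm.
Mean rate = 470.8 mm / 457 years ≈ 1.030 mm per year.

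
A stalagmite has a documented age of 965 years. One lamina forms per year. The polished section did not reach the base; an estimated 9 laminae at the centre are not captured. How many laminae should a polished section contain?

956 laminae

Expected laminae over 965 years: 965.
Less the 9 uncaptured laminae: 965 − 9 = 956.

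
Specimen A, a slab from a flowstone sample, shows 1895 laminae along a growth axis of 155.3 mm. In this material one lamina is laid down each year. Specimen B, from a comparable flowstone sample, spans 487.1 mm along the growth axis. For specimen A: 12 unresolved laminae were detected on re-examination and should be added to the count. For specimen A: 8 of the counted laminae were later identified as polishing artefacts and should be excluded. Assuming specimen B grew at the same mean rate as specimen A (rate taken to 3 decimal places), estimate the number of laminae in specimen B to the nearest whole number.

5940 laminae

Specimen A: adjusted count: 1895 − 8 + 12 = 1899 laminae.
A: 155.3 mm over 1899 years gives 155.3 / 1899 ≈ 0.082 mm/yr.
For B, 487.1 / 0.082 = 5940.24 years ≈ 5940 laminae.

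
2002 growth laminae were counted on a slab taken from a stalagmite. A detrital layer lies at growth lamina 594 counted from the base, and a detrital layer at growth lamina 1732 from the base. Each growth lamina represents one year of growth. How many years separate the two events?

The two markers are separated by 1732 − 594 = 1138 growth laminae.
That is 1138 years at one growth lamina per year.

1138 yr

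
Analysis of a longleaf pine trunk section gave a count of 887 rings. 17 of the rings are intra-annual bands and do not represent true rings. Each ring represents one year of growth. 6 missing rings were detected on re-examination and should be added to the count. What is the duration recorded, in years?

Correcting the raw count gives 887 − 17 + 6 = 876 true rings.
At one ring per year, that is 876 years.

876 yr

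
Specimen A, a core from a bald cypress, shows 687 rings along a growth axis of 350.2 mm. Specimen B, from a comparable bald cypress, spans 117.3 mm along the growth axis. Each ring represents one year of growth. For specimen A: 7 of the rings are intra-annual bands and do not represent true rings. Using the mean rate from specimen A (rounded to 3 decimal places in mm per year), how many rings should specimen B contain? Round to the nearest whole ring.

Specimen A: after corrections the count is 687 − 7 = 680 rings.
A: Mean rate = 350.2 mm / 680 years ≈ 0.515 mm/year.
B spans 117.3 / 0.515 = 227.77 years ≈ 228 rings.

228 rings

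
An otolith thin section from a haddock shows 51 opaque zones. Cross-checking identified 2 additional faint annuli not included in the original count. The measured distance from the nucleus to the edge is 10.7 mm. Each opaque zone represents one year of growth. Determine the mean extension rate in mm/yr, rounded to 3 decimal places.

After corrections the count is 51 + 2 = 53 opaque zones.
Extension rate ≈ 10.7 / 53 = 0.202 mm/yr.

0.202 mm/yr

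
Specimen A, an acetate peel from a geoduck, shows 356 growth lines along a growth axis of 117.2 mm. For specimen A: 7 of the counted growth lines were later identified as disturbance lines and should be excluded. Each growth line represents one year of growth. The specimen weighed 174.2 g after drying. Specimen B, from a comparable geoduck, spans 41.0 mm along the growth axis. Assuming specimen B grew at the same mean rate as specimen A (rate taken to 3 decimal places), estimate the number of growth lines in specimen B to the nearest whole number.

Specimen A: adjusted count: 356 − 7 = 349 growth lines.
A: 117.2 mm over 349 years gives 117.2 / 349 ≈ 0.336 mm per year.
B spans 41.0 / 0.336 = 122.02 years ≈ 122 growth lines.

122 growth lines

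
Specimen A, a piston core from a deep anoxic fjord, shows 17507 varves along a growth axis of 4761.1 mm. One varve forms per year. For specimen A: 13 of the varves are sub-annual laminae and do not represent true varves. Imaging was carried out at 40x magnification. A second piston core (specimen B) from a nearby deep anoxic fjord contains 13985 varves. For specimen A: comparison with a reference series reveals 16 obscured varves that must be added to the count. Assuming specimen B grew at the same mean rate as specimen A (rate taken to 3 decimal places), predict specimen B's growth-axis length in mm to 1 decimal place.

3803.9 mm

Specimen A: correcting the raw count gives 17507 − 13 + 16 = 17510 true varves.
A: Mean rate = 4761.1 mm / 17510 years ≈ 0.272 mm per year.
For B, 0.272 mm/year × 13985 years = 3803.9 mm.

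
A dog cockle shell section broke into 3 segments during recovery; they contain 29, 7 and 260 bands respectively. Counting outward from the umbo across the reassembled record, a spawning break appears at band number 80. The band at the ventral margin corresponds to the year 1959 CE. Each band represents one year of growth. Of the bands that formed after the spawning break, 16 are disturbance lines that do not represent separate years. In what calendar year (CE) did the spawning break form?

1759 CE

Total bands = 29 + 7 + 260 = 296.
Between band 80 and the ventral margin there are 296 − 80 = 216 bands.
216 − 16 false = 200 true bands after the spawning break.
The band at the ventral margin is 1959 CE, so the spawning break dates to 1959 − 200 = 1759 CE.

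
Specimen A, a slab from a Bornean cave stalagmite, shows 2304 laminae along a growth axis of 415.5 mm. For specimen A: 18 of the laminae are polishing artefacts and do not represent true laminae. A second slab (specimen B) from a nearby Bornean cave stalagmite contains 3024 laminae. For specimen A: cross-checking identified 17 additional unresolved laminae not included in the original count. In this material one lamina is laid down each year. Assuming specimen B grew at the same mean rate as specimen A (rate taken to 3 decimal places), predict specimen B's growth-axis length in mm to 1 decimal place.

544.3 mm

Specimen A: true lamina count = 2304 − 18 + 17 = 2303.
A: Extension rate ≈ 415.5 / 2303 = 0.180 mm/yr.
Length of B = 0.180 × 3024 = 544.3 mm.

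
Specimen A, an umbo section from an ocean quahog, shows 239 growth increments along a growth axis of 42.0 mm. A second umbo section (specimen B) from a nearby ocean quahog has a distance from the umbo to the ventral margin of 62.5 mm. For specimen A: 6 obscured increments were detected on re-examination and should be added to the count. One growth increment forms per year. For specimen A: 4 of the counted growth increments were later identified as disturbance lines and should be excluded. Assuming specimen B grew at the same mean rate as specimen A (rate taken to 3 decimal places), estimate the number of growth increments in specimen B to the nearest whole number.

Specimen A: correcting the raw count gives 239 − 4 + 6 = 241 true growth increments.
A: Extension rate ≈ 42.0 / 241 = 0.174 mm per year.
For B, 62.5 / 0.174 = 359.20 years ≈ 359 growth increments.

359 growth increments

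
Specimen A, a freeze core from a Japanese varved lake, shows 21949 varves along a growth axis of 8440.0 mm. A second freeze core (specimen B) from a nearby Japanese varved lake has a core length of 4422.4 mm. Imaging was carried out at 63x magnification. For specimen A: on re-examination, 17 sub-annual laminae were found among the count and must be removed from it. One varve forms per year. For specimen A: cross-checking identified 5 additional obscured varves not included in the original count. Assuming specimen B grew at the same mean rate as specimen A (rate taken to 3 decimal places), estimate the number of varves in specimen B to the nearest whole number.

Specimen A: after corrections the count is 21949 − 17 + 5 = 21937 varves.
A: 8440.0 mm over 21937 years gives 8440.0 / 21937 ≈ 0.385 mm/yr.
Specimen B: 4422.4 mm / 0.385 mm per year = 11486.75 years ≈ 11487 varves.

11487 varves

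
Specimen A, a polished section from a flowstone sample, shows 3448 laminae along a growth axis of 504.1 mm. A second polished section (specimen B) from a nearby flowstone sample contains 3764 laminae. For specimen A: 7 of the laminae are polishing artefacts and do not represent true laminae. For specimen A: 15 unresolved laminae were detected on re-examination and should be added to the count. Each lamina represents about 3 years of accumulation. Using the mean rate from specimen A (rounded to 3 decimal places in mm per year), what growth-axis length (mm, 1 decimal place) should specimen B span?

553.3 mm

Specimen A: correcting the raw count gives 3448 − 7 + 15 = 3456 true laminae.
Specimen A: multiplying by 3 years per lamina: 3456 × 3 = 10368 years.
A: Extension rate ≈ 504.1 / 10368 = 0.049 mm/year.
Specimen B: 3764 laminae at 3 years each span 3764 × 3 = 11292 years. Length of B = 0.049 × 11292 = 553.3 mm.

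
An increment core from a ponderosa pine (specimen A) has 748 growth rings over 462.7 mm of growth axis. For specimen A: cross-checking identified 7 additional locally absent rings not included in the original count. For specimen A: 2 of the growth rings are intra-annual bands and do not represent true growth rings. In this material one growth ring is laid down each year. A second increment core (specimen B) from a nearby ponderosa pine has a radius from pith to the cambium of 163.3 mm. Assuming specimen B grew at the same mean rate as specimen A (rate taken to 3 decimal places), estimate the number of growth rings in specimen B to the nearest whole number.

Specimen A: true growth ring count = 748 − 2 + 7 = 753.
A: 462.7 mm over 753 years gives 462.7 / 753 ≈ 0.614 mm per year.
For B, 163.3 / 0.614 = 265.96 years ≈ 266 growth rings.

266 growth rings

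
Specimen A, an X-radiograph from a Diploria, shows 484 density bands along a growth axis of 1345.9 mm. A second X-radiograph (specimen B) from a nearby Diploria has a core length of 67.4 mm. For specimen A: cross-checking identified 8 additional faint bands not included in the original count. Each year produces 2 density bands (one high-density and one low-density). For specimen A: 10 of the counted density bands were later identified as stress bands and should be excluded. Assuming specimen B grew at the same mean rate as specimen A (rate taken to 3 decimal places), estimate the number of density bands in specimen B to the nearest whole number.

Specimen A: after corrections the count is 484 − 10 + 8 = 482 density bands.
Specimen A: 482 density bands at 2 per year is 482 / 2 = 241 years.
A: 1345.9 mm over 241 years gives 1345.9 / 241 ≈ 5.585 mm per year.
Specimen B: 67.4 mm / 5.585 mm per year = 12.07 years; at 2 density bands per year that is 12.07 × 2 ≈ 24 density bands.

24 density bands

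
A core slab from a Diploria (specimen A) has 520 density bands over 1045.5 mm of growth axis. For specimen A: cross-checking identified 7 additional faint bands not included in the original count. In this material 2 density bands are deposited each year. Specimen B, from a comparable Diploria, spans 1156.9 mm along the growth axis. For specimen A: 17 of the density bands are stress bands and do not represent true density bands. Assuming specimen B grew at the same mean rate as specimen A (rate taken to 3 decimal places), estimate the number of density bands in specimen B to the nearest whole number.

564 density bands

Specimen A: true density band count = 520 − 17 + 7 = 510.
Specimen A: 510 density bands at 2 per year is 510 / 2 = 255 years.
A: 1045.5 mm over 255 years gives 1045.5 / 255 ≈ 4.100 mm/year.
Specimen B: 1156.9 mm / 4.100 mm per year = 282.17 years; at 2 density bands per year that is 282.17 × 2 ≈ 564 density bands.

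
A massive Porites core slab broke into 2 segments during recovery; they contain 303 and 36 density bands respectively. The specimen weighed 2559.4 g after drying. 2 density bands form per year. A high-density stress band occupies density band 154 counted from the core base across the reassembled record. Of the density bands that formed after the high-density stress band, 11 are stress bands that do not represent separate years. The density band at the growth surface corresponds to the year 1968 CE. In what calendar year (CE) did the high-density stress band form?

Total density bands = 303 + 36 = 339.
The high-density stress band sits at density band 154 from the core base, so 339 − 154 = 185 density bands formed after it.
Excluding 11 false density bands: 185 − 11 = 174.
174 density bands at 2 per year is 174 / 2 = 87 years.
The density band at the growth surface is 1968 CE, so the high-density stress band dates to 1968 − 87 = 1881 CE.

1881 CE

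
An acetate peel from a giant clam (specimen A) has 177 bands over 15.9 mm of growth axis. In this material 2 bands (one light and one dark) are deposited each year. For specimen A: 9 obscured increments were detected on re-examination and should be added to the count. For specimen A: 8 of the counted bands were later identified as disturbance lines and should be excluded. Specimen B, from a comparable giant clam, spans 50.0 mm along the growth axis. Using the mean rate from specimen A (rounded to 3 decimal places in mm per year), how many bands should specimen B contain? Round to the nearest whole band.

Specimen A: adjusted count: 177 − 8 + 9 = 178 bands.
Specimen A: dividing by 2 bands per year: 178 / 2 = 89 years.
A: Extension rate ≈ 15.9 / 89 = 0.179 mm per year.
For B, 50.0 / 0.179 = 279.33 years; at 2 bands per year that is 279.33 × 2 ≈ 559 bands.

559 bands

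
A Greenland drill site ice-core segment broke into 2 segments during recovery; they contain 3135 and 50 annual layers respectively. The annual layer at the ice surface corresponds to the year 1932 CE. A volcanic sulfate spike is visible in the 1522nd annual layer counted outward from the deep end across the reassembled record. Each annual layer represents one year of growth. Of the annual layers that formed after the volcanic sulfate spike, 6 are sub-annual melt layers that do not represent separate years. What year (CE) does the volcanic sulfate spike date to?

275 CE

Total annual layers = 3135 + 50 = 3185.
3185 − 1522 = 1663 annual layers lie beyond the volcanic sulfate spike toward the ice surface.
Removing the 6 false annual layers leaves 1663 − 6 = 1657 true annual layers beyond the volcanic sulfate spike.
The annual layer at the ice surface is 1932 CE, so the volcanic sulfate spike dates to 1932 − 1657 = 275 CE.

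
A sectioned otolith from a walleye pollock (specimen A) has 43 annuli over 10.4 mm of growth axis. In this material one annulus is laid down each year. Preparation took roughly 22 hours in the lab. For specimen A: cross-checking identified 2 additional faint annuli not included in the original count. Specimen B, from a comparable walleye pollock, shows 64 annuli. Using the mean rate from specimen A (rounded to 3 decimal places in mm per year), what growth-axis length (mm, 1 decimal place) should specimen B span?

14.8 mm

Specimen A: correcting the raw count gives 43 + 2 = 45 true annuli.
A: Extension rate ≈ 10.4 / 45 = 0.231 mm/year.
B's length ≈ 0.231 × 64 = 14.8 mm.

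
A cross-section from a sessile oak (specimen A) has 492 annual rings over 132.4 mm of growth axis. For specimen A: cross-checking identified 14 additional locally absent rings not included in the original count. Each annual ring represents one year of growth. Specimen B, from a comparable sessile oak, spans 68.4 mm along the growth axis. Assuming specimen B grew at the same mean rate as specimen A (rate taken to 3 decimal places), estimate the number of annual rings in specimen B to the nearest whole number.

Specimen A: adjusted count: 492 + 14 = 506 annual rings.
A: 132.4 mm over 506 years gives 132.4 / 506 ≈ 0.262 mm per year.
Specimen B: 68.4 mm / 0.262 mm per year = 261.07 years ≈ 261 annual rings.

261 annual rings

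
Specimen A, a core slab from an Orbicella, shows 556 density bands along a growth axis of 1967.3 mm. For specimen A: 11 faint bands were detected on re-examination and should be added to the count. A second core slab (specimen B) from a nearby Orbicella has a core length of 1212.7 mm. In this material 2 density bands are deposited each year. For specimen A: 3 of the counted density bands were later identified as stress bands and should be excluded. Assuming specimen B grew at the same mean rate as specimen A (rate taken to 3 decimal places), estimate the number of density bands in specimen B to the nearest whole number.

348 density bands

Specimen A: correcting the raw count gives 556 − 3 + 11 = 564 true density bands.
Specimen A: 564 density bands at 2 per year is 564 / 2 = 282 years.
A: Extension rate ≈ 1967.3 / 282 = 6.976 mm/year.
Specimen B: 1212.7 mm / 6.976 mm per year = 173.84 years; at 2 density bands per year that is 173.84 × 2 ≈ 348 density bands.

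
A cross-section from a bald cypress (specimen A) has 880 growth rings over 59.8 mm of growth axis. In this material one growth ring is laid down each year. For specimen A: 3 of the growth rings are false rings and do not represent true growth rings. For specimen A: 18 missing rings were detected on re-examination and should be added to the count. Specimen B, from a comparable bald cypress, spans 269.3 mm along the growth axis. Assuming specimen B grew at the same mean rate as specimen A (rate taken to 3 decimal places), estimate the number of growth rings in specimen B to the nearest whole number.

Specimen A: true growth ring count = 880 − 3 + 18 = 895.
A: Mean rate = 59.8 mm / 895 years ≈ 0.067 mm per year.
For B, 269.3 / 0.067 = 4019.40 years ≈ 4019 growth rings.

4019 growth rings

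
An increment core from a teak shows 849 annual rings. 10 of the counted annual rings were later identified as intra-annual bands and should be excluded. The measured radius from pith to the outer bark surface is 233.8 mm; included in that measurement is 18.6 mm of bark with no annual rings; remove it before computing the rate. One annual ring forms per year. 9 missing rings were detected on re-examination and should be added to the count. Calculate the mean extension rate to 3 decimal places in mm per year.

True annual ring count = 849 − 10 + 9 = 848.
Removing the 18.6 mm offcut leaves 233.8 − 18.6 = 215.2 mm.
Mean rate = 215.2 mm / 848 years ≈ 0.254 mm per year.

0.254 mm per year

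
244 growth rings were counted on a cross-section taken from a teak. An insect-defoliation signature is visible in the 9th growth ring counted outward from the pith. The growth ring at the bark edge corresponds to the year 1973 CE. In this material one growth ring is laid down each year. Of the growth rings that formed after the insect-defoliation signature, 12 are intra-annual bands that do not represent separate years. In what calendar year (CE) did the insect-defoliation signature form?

The insect-defoliation signature sits at growth ring 9 from the pith, so 244 − 9 = 235 growth rings formed after it.
Excluding 12 false growth rings: 235 − 12 = 223.
1973 − 223 = 1750 CE.

1750 CE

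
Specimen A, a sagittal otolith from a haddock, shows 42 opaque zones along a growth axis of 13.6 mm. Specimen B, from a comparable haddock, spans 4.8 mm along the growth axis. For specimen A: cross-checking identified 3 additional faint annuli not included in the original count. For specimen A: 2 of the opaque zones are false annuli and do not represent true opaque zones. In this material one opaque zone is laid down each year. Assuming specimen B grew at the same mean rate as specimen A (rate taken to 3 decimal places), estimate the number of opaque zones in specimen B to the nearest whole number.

15 opaque zones

Specimen A: true opaque zone count = 42 − 2 + 3 = 43.
A: 13.6 mm over 43 years gives 13.6 / 43 ≈ 0.316 mm/year.
Specimen B: 4.8 mm / 0.316 mm per year = 15.19 years ≈ 15 opaque zones.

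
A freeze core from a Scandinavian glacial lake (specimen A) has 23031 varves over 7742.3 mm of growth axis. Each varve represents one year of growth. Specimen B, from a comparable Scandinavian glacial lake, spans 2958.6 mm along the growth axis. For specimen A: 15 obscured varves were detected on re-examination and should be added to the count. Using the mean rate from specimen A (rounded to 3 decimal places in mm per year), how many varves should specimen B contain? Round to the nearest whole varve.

Specimen A: true varve count = 23031 + 15 = 23046.
A: Extension rate ≈ 7742.3 / 23046 = 0.336 mm/yr.
Specimen B: 2958.6 mm / 0.336 mm per year = 8805.36 years ≈ 8805 varves.

8805 varves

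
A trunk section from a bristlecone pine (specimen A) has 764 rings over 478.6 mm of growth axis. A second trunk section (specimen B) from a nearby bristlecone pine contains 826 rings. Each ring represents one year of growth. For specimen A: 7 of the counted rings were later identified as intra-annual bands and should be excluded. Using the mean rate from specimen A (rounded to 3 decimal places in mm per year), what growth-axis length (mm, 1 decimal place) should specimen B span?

Specimen A: correcting the raw count gives 764 − 7 = 757 true rings.
A: Extension rate ≈ 478.6 / 757 = 0.632 mm/yr.
B's length ≈ 0.632 × 826 = 522.0 mm.

522.0 mm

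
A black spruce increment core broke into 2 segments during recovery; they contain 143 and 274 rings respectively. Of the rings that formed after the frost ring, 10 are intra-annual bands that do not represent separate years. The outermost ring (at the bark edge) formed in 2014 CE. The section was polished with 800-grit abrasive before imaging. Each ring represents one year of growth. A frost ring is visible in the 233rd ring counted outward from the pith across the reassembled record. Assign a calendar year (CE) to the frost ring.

Total rings = 143 + 274 = 417.
417 − 233 = 184 rings lie beyond the frost ring toward the bark edge.
184 − 10 false = 174 true rings after the frost ring.
Counting back 174 years from 2014 CE places the frost ring in 2014 − 174 = 1840 CE.

1840 CE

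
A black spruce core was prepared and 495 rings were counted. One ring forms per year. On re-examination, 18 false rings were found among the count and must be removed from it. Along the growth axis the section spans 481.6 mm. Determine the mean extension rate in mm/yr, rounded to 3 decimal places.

1.010 mm/yr

After corrections the count is 495 − 18 = 477 rings.
Extension rate ≈ 481.6 / 477 = 1.010 mm/yr.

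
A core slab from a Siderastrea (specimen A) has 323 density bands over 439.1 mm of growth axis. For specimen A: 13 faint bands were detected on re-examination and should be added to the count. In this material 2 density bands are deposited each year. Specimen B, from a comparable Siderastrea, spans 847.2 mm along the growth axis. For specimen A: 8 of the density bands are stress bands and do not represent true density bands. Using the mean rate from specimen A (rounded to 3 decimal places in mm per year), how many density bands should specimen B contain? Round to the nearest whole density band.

633 density bands

Specimen A: correcting the raw count gives 323 − 8 + 13 = 328 true density bands.
Specimen A: with 2 density bands per year, 328 / 2 = 164 years.
A: Mean rate = 439.1 mm / 164 years ≈ 2.677 mm per year.
B spans 847.2 / 2.677 = 316.47 years; at 2 density bands per year that is 316.47 × 2 ≈ 633 density bands.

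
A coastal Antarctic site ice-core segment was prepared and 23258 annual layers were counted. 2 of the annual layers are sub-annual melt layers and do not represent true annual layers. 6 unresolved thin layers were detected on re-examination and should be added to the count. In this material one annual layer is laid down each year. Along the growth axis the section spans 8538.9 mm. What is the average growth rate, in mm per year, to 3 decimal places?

Correcting the raw count gives 23258 − 2 + 6 = 23262 true annual layers.
8538.9 mm over 23262 years gives 8538.9 / 23262 ≈ 0.367 mm per year.

0.367 mm per year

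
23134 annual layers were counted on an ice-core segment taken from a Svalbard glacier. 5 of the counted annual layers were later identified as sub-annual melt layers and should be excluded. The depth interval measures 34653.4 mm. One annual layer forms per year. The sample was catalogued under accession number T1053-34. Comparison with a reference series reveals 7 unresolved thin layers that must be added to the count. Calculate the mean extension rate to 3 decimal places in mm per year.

1.498 mm per year

After corrections the count is 23134 − 5 + 7 = 23136 annual layers.
Extension rate ≈ 34653.4 / 23136 = 1.498 mm per year.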